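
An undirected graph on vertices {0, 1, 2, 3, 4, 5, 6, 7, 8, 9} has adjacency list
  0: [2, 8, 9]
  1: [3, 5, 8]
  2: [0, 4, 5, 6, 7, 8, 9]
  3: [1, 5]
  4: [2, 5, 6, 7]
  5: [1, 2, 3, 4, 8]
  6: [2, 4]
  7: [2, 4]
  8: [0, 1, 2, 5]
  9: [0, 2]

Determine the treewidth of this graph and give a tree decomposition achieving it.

Every bag has size at most 3, so the width is 3 − 1 = 2 and tw(G) ≤ 2. For the lower bound, the 3 vertices {1, 5, 8} are pairwise adjacent, and any tree decomposition puts a clique entirely inside one bag — forcing width ≥ 2. Combining the bounds, tw(G) = 2.

Treewidth 2.
Bags: B1 = {1, 3, 5}  B2 = {1, 5, 8}  B3 = {2, 5, 8}  B4 = {0, 2, 8}  B5 = {0, 2, 9}  B6 = {2, 4, 5}  B7 = {2, 4, 7}  B8 = {2, 4, 6}
Tree: B1–B2, B2–B3, B3–B4, B4–B5, B3–B6, B6–B7, B6–B8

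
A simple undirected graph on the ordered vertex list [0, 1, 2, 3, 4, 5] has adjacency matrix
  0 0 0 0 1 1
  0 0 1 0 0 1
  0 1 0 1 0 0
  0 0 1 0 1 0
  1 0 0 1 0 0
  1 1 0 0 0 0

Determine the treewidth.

A width-2 tree decomposition is:
Bags: B1 = {0, 1, 5}  B2 = {0, 1, 4}  B3 = {1, 3, 4}  B4 = {1, 2, 3}
Tree: B1–B2, B2–B3, B3–B4
The largest bag has 3 vertices, giving width 2; this decomposition certifies tw(G) ≤ 2. Since 1–5–0–4–3–2–1 is a cycle in G, G is not acyclic. Forests are exactly the graphs of treewidth ≤ 1, so tw(G) ≥ 2. The upper and lower bounds meet at 2, so that is the treewidth.

2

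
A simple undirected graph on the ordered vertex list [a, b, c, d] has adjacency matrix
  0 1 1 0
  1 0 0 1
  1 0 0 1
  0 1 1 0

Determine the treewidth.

A width-2 tree decomposition is:
Bags: B1 = {a, c, d}  B2 = {a, b, d}
Tree: B1–B2
The largest bag has 3 vertices, giving width 2; this decomposition certifies tw(G) ≤ 2. The edges d–c–a–b–d form a cycle, so G is not a tree and its treewidth is at least 2. The upper and lower bounds meet at 2, so that is the treewidth.

2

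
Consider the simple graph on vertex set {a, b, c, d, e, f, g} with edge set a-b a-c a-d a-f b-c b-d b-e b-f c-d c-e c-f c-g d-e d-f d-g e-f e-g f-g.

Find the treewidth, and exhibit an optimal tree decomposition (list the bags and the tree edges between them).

Treewidth 4.
One optimal decomposition is:
Bags: B1 = {b, c, d, e, f}  B2 = {a, b, c, d, f}  B3 = {c, d, e, f, g}
Tree: B1–B2, B1–B3

Every bag has size at most 5, so the width is 5 − 1 = 4 and tw(G) ≤ 4. For the lower bound, the 5 vertices {c, d, e, f, g} are pairwise adjacent, and any tree decomposition puts a clique entirely inside one bag — forcing width ≥ 4. The upper and lower bounds meet at 4, so that is the treewidth.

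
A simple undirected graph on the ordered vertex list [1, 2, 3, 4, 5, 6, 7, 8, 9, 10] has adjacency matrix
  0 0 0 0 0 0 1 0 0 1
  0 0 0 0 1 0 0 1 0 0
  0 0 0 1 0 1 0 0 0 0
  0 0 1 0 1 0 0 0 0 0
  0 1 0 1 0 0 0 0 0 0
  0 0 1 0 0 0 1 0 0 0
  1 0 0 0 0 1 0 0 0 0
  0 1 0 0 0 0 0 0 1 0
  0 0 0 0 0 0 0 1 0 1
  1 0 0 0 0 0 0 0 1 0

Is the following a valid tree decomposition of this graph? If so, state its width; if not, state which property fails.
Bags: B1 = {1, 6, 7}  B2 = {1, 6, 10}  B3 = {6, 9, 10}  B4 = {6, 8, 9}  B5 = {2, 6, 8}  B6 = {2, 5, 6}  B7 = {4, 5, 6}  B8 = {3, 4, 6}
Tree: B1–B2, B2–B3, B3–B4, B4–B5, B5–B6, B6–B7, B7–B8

Yes; width 2.

Checking the three conditions: (i) the bags cover all of {1, 2, 3, 4, 5, 6, 7, 8, 9, 10}; (ii) for each edge, some bag contains both endpoints; (iii) the bags containing any fixed vertex form a subtree. All hold, so the decomposition is valid with width 3 − 1 = 2.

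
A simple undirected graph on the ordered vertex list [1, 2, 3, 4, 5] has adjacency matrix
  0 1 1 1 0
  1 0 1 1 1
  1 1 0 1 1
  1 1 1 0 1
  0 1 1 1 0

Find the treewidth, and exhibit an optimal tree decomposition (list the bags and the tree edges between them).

Each bag holds 4 vertices, so the decomposition has width 3, which upper-bounds the treewidth. On the other hand G contains the 4-clique {1, 2, 3, 4}. A clique must lie in a single bag of any decomposition, so no decomposition can have width below 3. The upper and lower bounds meet at 3, so that is the treewidth.

Treewidth 3.
Bags: B1 = {1, 2, 3, 4}  B2 = {2, 3, 4, 5}
Tree: B1–B2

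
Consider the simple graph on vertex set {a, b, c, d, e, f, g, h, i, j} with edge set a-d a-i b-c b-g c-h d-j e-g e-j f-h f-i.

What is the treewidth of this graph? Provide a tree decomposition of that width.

Every bag has size at most 3, so the width is 3 − 1 = 2 and tw(G) ≤ 2. The edges b–g–e–j–d–a–i–f–h–c–b form a cycle, so G is not a tree and its treewidth is at least 2. The upper and lower bounds meet at 2, so that is the treewidth.

Treewidth 2.
One such decomposition:
Bags: B1 = {b, e, g}  B2 = {b, e, j}  B3 = {b, d, j}  B4 = {a, b, d}  B5 = {a, b, i}  B6 = {b, f, i}  B7 = {b, f, h}  B8 = {b, c, h}
Tree: B1–B2, B2–B3, B3–B4, B4–B5, B5–B6, B6–B7, B7–B8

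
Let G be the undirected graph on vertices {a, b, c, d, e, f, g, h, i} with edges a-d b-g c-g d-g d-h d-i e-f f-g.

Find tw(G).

A width-1 tree decomposition is:
Bags: B1 = {c, g}  B2 = {f, g}  B3 = {d, g}  B4 = {d, h}  B5 = {e, f}  B6 = {b, g}  B7 = {a, d}  B8 = {d, i}
Tree: B1–B2, B2–B3, B3–B4, B2–B5, B2–B6, B3–B7, B7–B8
The largest bag has 2 vertices, giving width 1; this decomposition certifies tw(G) ≤ 1. Any graph with an edge has treewidth ≥ 1, and G has the edge c–g. The upper and lower bounds meet at 1, so that is the treewidth.

1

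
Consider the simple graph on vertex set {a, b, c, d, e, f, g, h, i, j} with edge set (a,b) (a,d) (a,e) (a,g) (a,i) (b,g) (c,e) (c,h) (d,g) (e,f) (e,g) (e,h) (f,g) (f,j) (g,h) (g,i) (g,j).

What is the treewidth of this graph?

A width-2 tree decomposition is:
Bags: B1 = {e, g, h}  B2 = {a, e, g}  B3 = {e, f, g}  B4 = {f, g, j}  B5 = {a, d, g}  B6 = {c, e, h}  B7 = {a, b, g}  B8 = {a, g, i}
Tree: B1–B2, B1–B3, B3–B4, B2–B5, B1–B6, B5–B7, B2–B8
The largest bag has 3 vertices, giving width 2; this decomposition certifies tw(G) ≤ 2. For the lower bound, the 3 vertices {a, d, g} are pairwise adjacent, and any tree decomposition puts a clique entirely inside one bag — forcing width ≥ 2. Hence tw(G) = 2 exactly.

2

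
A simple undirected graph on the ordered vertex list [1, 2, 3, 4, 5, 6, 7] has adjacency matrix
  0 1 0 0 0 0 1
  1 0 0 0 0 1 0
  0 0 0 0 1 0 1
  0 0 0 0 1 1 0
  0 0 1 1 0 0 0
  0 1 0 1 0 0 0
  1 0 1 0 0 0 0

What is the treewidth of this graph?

2

A width-2 tree decomposition is:
Bags: B1 = {4, 5, 6}  B2 = {3, 5, 6}  B3 = {3, 6, 7}  B4 = {1, 6, 7}  B5 = {1, 2, 6}
Tree: B1–B2, B2–B3, B3–B4, B4–B5
Each bag holds 3 vertices, so the decomposition has width 2, which upper-bounds the treewidth. For the lower bound, G contains the cycle 6–4–5–3–7–1–2–6, so G is not a forest; only forests have treewidth ≤ 1, hence tw(G) ≥ 2. The upper and lower bounds meet at 2, so that is the treewidth.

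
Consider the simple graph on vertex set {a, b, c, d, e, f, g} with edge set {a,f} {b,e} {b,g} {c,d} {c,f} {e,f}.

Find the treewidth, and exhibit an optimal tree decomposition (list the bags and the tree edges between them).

Treewidth 1.
One optimal decomposition is:
Bags: B1 = {e, f}  B2 = {b, e}  B3 = {c, f}  B4 = {a, f}  B5 = {c, d}  B6 = {b, g}
Tree: B1–B2, B1–B3, B1–B4, B3–B5, B2–B6

Every bag has size at most 2, so the width is 2 − 1 = 1 and tw(G) ≤ 1. Since G has at least one edge (e.g. e–f), it is not an edgeless graph, so tw(G) ≥ 1. Combining the bounds, tw(G) = 1.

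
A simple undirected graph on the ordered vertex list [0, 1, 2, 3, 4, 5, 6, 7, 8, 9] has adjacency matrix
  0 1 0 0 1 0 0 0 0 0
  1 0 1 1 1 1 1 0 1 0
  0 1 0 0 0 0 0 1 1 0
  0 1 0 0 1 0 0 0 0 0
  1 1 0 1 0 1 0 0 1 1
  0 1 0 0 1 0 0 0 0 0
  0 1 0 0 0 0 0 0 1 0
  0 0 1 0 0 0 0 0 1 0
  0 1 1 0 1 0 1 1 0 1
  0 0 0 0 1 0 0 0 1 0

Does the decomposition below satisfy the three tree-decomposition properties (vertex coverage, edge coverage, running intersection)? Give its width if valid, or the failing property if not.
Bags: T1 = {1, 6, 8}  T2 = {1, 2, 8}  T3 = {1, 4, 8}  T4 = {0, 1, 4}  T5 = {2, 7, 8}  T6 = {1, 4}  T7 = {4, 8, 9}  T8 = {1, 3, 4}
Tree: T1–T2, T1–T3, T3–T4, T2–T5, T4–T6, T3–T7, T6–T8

No — vertex 5 appears in no bag.

A tree decomposition must satisfy three properties: every vertex lies in some bag; for every edge, both endpoints lie together in some bag; and for every vertex, the bags containing it form a connected subtree. Here vertex 5 appears in no bag, so the decomposition is invalid.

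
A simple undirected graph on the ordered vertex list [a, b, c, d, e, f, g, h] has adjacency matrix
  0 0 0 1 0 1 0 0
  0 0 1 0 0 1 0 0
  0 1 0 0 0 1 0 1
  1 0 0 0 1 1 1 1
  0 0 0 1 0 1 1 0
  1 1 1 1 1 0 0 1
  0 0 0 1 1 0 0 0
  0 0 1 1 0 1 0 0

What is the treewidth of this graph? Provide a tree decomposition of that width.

Every bag has size at most 3, so the width is 3 − 1 = 2 and tw(G) ≤ 2. Conversely, {d, e, g} is a clique of size 3, and the vertices of any clique must share a bag in every tree decomposition; so some bag has ≥ 3 vertices and tw(G) ≥ 2. Therefore the treewidth is 2.

Treewidth 2.
Bags: B1 = {a, d, f}  B2 = {d, e, f}  B3 = {d, e, g}  B4 = {d, f, h}  B5 = {c, f, h}  B6 = {b, c, f}
Tree: B1–B2, B2–B3, B1–B4, B4–B5, B5–B6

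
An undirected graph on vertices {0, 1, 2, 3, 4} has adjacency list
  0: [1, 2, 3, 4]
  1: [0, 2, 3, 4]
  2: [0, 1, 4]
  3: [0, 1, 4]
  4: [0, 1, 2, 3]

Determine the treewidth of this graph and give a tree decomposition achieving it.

Every bag has size at most 4, so the width is 4 − 1 = 3 and tw(G) ≤ 3. For the lower bound, the 4 vertices {0, 1, 2, 4} are pairwise adjacent, and any tree decomposition puts a clique entirely inside one bag — forcing width ≥ 3. The upper and lower bounds meet at 3, so that is the treewidth.

Treewidth 3.
One optimal decomposition is:
Bags: B1 = {0, 1, 3, 4}  B2 = {0, 1, 2, 4}
Tree: B1–B2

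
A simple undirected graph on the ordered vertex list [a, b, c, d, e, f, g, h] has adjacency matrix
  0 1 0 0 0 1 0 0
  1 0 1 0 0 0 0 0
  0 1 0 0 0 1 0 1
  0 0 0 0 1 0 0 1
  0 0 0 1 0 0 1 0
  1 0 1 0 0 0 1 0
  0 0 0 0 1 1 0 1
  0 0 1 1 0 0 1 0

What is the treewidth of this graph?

A width-2 tree decomposition is:
Bags: B1 = {d, e, h}  B2 = {e, g, h}  B3 = {c, g, h}  B4 = {c, f, g}  B5 = {b, c, f}  B6 = {a, b, f}
Tree: B1–B2, B2–B3, B3–B4, B4–B5, B5–B6
Every bag has size at most 3, so the width is 3 − 1 = 2 and tw(G) ≤ 2. Since d–e–g–h–d is a cycle in G, G is not acyclic. Forests are exactly the graphs of treewidth ≤ 1, so tw(G) ≥ 2. Therefore the treewidth is 2.

2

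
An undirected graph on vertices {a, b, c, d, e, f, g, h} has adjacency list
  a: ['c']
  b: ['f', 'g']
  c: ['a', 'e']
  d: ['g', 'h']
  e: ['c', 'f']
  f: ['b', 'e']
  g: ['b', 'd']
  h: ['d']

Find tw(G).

A width-1 tree decomposition is:
Bags: B1 = {d, h}  B2 = {d, g}  B3 = {b, g}  B4 = {b, f}  B5 = {e, f}  B6 = {c, e}  B7 = {a, c}
Tree: B1–B2, B2–B3, B3–B4, B4–B5, B5–B6, B6–B7
Every bag has size at most 2, so the width is 2 − 1 = 1 and tw(G) ≤ 1. Any graph with an edge has treewidth ≥ 1, and G has the edge h–d. Hence tw(G) = 1 exactly.

1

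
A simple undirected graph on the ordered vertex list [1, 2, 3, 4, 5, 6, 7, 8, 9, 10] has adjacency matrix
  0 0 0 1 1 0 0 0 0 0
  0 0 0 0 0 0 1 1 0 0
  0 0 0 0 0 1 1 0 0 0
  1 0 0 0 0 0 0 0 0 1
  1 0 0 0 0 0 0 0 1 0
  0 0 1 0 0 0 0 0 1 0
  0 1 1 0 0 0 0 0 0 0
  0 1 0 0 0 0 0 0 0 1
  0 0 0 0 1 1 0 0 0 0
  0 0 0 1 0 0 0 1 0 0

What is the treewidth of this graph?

2

A width-2 tree decomposition is:
Bags: B1 = {2, 7, 8}  B2 = {3, 7, 8}  B3 = {3, 6, 8}  B4 = {6, 8, 9}  B5 = {5, 8, 9}  B6 = {1, 5, 8}  B7 = {1, 4, 8}  B8 = {4, 8, 10}
Tree: B1–B2, B2–B3, B3–B4, B4–B5, B5–B6, B6–B7, B7–B8
Each bag holds 3 vertices, so the decomposition has width 2, which upper-bounds the treewidth. For the lower bound, G contains the cycle 8–2–7–3–6–9–5–1–4–10–8, so G is not a forest; only forests have treewidth ≤ 1, hence tw(G) ≥ 2. Hence tw(G) = 2 exactly.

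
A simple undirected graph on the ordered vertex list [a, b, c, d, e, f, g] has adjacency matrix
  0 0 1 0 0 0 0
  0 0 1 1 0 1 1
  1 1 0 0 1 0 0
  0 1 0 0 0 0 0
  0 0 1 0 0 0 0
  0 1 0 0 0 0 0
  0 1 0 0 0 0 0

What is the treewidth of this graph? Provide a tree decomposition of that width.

Each bag holds 2 vertices, so the decomposition has width 1, which upper-bounds the treewidth. Any graph with an edge has treewidth ≥ 1, and G has the edge b–c. The upper and lower bounds meet at 1, so that is the treewidth.

Treewidth 1.
Bags: B1 = {b, c}  B2 = {a, c}  B3 = {b, d}  B4 = {b, f}  B5 = {c, e}  B6 = {b, g}
Tree: B1–B2, B1–B3, B1–B4, B2–B5, B3–B6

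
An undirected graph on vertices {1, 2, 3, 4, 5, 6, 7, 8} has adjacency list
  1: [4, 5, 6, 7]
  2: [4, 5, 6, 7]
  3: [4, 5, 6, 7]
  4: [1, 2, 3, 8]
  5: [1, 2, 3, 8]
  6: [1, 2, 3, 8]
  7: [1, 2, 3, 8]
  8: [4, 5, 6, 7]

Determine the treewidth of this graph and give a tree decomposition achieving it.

The largest bag has 5 vertices, giving width 4; this decomposition certifies tw(G) ≤ 4. For the lower bound: the 5 vertex sets {1,4}, {6,8}, {2,5}, {3}, {7} are disjoint, each induces a connected subgraph, and every pair is joined by at least one edge of G. Contracting each set to a single vertex therefore yields K_{5} as a minor, and since treewidth is minor-monotone, tw(G) ≥ tw(K_{5}) = 4. Hence tw(G) = 4 exactly.

Treewidth 4.
Bags: B1 = {1, 2, 3, 4, 8}  B2 = {1, 2, 3, 6, 8}  B3 = {1, 2, 3, 5, 8}  B4 = {1, 2, 3, 7, 8}
Tree: B1–B2, B2–B3, B3–B4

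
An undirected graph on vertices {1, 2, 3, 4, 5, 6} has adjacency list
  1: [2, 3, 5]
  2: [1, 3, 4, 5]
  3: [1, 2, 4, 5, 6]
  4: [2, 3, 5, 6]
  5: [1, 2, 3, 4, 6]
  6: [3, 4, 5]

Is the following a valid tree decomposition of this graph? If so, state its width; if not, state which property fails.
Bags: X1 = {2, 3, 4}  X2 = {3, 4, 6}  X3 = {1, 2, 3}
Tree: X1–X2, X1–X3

A tree decomposition must satisfy three properties: every vertex lies in some bag; for every edge, both endpoints lie together in some bag; and for every vertex, the bags containing it form a connected subtree. Here vertex 5 appears in no bag, so the decomposition is invalid.

No — vertex 5 appears in no bag.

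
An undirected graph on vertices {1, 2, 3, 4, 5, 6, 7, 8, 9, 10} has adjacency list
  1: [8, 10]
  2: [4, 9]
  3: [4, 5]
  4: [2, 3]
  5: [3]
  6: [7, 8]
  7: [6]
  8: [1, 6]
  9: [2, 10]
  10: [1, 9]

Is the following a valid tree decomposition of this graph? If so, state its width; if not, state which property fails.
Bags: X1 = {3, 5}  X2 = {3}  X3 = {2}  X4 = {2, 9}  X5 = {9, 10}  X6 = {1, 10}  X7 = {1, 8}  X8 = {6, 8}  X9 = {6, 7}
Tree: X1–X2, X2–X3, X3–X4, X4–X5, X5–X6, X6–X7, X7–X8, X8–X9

No — vertex 4 appears in no bag.

A tree decomposition must satisfy three properties: every vertex lies in some bag; for every edge, both endpoints lie together in some bag; and for every vertex, the bags containing it form a connected subtree. Here vertex 4 appears in no bag, so the decomposition is invalid.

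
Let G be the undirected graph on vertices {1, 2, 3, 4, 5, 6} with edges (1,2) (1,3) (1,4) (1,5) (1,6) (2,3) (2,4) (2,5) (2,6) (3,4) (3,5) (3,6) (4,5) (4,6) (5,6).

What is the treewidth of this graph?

5

A width-5 tree decomposition is:
Bags: B1 = {1, 2, 3, 4, 5, 6}
Tree: (single bag)
With just one bag of size 6, the width is 6 − 1 = 5, so tw(G) ≤ 5. For the lower bound, the 6 vertices {1, 2, 3, 4, 5, 6} are pairwise adjacent, and any tree decomposition puts a clique entirely inside one bag — forcing width ≥ 5. The upper and lower bounds meet at 5, so that is the treewidth.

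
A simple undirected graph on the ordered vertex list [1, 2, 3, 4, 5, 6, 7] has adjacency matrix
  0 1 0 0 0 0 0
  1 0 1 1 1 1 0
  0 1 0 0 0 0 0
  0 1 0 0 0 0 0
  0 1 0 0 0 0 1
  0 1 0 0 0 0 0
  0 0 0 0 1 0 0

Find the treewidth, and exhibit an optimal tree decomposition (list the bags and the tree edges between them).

Treewidth 1.
Bags: B1 = {2, 6}  B2 = {2, 5}  B3 = {1, 2}  B4 = {2, 4}  B5 = {5, 7}  B6 = {2, 3}
Tree: B1–B2, B1–B3, B1–B4, B2–B5, B1–B6

Every bag has size at most 2, so the width is 2 − 1 = 1 and tw(G) ≤ 1. Since G has at least one edge (e.g. 6–2), it is not an edgeless graph, so tw(G) ≥ 1. Therefore the treewidth is 1.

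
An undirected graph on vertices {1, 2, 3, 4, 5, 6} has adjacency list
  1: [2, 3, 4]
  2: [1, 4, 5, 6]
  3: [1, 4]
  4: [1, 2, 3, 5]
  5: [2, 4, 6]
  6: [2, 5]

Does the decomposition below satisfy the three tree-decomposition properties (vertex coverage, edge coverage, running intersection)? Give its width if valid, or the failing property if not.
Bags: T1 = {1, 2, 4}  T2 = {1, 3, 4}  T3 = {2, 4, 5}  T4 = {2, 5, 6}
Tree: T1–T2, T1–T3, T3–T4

Yes; width 2.

Vertex coverage: the bags together contain {1, 2, 3, 4, 5, 6}, the full vertex set. Edge coverage: each edge of G has both endpoints in at least one bag. Running intersection: for every vertex, the bags containing it form a connected subtree. All three properties hold, so this is a valid tree decomposition of width max|bag| − 1 = 2, and hence tw(G) ≤ 2.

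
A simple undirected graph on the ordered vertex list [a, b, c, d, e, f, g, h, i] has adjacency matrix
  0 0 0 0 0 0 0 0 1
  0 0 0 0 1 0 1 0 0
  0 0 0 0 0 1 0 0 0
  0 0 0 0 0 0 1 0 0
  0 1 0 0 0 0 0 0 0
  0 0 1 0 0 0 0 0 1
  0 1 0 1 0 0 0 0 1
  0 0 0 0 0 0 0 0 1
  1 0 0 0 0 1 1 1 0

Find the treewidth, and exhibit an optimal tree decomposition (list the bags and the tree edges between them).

Treewidth 1.
Bags: B1 = {f, i}  B2 = {g, i}  B3 = {d, g}  B4 = {b, g}  B5 = {c, f}  B6 = {h, i}  B7 = {b, e}  B8 = {a, i}
Tree: B1–B2, B2–B3, B3–B4, B1–B5, B1–B6, B4–B7, B1–B8

Every bag has size at most 2, so the width is 2 − 1 = 1 and tw(G) ≤ 1. Since G has at least one edge (e.g. i–f), it is not an edgeless graph, so tw(G) ≥ 1. Therefore the treewidth is 1.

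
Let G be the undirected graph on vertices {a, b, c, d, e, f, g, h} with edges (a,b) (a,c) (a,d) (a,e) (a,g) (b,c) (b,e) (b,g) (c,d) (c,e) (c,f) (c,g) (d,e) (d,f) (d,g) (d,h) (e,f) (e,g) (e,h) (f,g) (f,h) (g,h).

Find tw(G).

A width-4 tree decomposition is:
Bags: B1 = {c, d, e, f, g}  B2 = {d, e, f, g, h}  B3 = {a, c, d, e, g}  B4 = {a, b, c, e, g}
Tree: B1–B2, B1–B3, B3–B4
The largest bag has 5 vertices, giving width 4; this decomposition certifies tw(G) ≤ 4. On the other hand G contains the 5-clique {d, e, f, g, h}. A clique must lie in a single bag of any decomposition, so no decomposition can have width below 4. Combining the bounds, tw(G) = 4.

4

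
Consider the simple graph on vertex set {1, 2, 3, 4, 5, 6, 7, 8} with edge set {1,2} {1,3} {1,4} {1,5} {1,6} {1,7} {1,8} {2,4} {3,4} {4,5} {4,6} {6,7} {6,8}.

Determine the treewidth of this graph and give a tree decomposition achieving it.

Treewidth 2.
One optimal decomposition is:
Bags: B1 = {1, 2, 4}  B2 = {1, 4, 6}  B3 = {1, 6, 7}  B4 = {1, 3, 4}  B5 = {1, 6, 8}  B6 = {1, 4, 5}
Tree: B1–B2, B2–B3, B1–B4, B3–B5, B2–B6

The largest bag has 3 vertices, giving width 2; this decomposition certifies tw(G) ≤ 2. For the lower bound, the 3 vertices {1, 6, 8} are pairwise adjacent, and any tree decomposition puts a clique entirely inside one bag — forcing width ≥ 2. Combining the bounds, tw(G) = 2.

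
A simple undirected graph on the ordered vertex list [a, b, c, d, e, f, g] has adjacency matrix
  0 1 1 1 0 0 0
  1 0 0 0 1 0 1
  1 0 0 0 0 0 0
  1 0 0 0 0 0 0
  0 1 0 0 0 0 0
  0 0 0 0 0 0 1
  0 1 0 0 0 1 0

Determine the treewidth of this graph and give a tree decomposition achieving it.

Every bag has size at most 2, so the width is 2 − 1 = 1 and tw(G) ≤ 1. Any graph with an edge has treewidth ≥ 1, and G has the edge g–b. Hence tw(G) = 1 exactly.

Treewidth 1.
One optimal decomposition is:
Bags: B1 = {b, g}  B2 = {f, g}  B3 = {a, b}  B4 = {b, e}  B5 = {a, d}  B6 = {a, c}
Tree: B1–B2, B1–B3, B3–B4, B3–B5, B3–B6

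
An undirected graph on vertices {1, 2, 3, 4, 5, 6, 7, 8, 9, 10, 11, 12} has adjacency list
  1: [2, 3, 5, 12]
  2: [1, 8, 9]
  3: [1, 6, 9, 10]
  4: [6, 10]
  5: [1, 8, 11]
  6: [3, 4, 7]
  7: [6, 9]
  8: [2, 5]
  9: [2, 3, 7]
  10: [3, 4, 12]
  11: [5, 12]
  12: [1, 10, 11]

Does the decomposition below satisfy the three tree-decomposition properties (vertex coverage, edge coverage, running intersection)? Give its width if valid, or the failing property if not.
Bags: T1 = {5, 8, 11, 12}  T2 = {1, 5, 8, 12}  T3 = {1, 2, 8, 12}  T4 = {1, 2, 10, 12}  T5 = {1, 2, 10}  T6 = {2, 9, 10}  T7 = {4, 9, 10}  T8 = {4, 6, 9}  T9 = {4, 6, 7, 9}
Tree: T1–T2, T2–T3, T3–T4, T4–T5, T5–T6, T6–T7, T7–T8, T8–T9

A tree decomposition must satisfy three properties: every vertex lies in some bag; for every edge, both endpoints lie together in some bag; and for every vertex, the bags containing it form a connected subtree. Here vertex 3 appears in no bag, so the decomposition is invalid.

No — vertex 3 appears in no bag.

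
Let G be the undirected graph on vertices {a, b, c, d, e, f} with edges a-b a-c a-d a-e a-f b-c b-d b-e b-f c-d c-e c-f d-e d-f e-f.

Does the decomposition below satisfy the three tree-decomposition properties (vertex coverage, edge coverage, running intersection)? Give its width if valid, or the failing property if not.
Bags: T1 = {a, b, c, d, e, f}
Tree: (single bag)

Vertex coverage: the bags together contain {a, b, c, d, e, f}, the full vertex set. Edge coverage: each edge of G has both endpoints in at least one bag. Running intersection: for every vertex, the bags containing it form a connected subtree. All three properties hold, so this is a valid tree decomposition of width max|bag| − 1 = 5, and hence tw(G) ≤ 5.

Yes; width 5.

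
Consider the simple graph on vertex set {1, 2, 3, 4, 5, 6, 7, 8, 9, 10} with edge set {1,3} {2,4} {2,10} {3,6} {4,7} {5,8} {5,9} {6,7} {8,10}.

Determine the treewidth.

1

A width-1 tree decomposition is:
Bags: B1 = {1, 3}  B2 = {3, 6}  B3 = {6, 7}  B4 = {4, 7}  B5 = {2, 4}  B6 = {2, 10}  B7 = {8, 10}  B8 = {5, 8}  B9 = {5, 9}
Tree: B1–B2, B2–B3, B3–B4, B4–B5, B5–B6, B6–B7, B7–B8, B8–B9
Each bag holds 2 vertices, so the decomposition has width 1, which upper-bounds the treewidth. Any graph with an edge has treewidth ≥ 1, and G has the edge 1–3. Combining the bounds, tw(G) = 1.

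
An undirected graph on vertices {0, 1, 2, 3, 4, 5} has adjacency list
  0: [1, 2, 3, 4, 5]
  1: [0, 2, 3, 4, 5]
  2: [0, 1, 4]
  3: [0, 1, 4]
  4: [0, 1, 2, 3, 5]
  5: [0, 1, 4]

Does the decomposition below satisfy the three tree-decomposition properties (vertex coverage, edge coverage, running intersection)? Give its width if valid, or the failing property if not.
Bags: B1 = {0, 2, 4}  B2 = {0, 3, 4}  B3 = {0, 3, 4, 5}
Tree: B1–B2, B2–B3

A tree decomposition must satisfy three properties: every vertex lies in some bag; for every edge, both endpoints lie together in some bag; and for every vertex, the bags containing it form a connected subtree. Here vertex 1 appears in no bag, so the decomposition is invalid.

No — vertex 1 appears in no bag.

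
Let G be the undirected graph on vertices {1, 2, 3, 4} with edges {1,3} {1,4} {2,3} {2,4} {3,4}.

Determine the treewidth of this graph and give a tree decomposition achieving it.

Every bag has size at most 3, so the width is 3 − 1 = 2 and tw(G) ≤ 2. Conversely, {1, 3, 4} is a clique of size 3, and the vertices of any clique must share a bag in every tree decomposition; so some bag has ≥ 3 vertices and tw(G) ≥ 2. Combining the bounds, tw(G) = 2.

Treewidth 2.
Bags: B1 = {1, 3, 4}  B2 = {2, 3, 4}
Tree: B1–B2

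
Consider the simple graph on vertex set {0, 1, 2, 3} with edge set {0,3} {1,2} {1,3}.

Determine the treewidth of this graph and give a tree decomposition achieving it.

Each bag holds 2 vertices, so the decomposition has width 1, which upper-bounds the treewidth. Since G has at least one edge (e.g. 1–3), it is not an edgeless graph, so tw(G) ≥ 1. Therefore the treewidth is 1.

Treewidth 1.
One such decomposition:
Bags: B1 = {1, 3}  B2 = {0, 3}  B3 = {1, 2}
Tree: B1–B2, B1–B3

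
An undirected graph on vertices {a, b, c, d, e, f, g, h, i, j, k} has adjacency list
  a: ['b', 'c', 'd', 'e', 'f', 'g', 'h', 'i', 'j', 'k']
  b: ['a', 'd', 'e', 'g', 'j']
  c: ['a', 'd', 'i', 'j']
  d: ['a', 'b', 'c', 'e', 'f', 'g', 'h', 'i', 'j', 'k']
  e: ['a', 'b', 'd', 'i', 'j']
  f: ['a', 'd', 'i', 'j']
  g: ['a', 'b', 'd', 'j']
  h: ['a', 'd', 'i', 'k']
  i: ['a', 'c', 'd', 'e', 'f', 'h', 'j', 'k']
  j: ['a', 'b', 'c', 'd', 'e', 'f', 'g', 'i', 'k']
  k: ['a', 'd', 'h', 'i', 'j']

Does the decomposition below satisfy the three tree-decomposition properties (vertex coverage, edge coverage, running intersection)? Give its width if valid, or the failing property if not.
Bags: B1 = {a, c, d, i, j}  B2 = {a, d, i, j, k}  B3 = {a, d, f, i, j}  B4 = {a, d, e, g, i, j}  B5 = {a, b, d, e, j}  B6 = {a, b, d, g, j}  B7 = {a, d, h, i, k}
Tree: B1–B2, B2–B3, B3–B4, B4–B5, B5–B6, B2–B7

No — bags containing vertex g are not connected in the tree.

A tree decomposition must satisfy three properties: every vertex lies in some bag; for every edge, both endpoints lie together in some bag; and for every vertex, the bags containing it form a connected subtree. Here bags containing vertex g are not connected in the tree, so the decomposition is invalid.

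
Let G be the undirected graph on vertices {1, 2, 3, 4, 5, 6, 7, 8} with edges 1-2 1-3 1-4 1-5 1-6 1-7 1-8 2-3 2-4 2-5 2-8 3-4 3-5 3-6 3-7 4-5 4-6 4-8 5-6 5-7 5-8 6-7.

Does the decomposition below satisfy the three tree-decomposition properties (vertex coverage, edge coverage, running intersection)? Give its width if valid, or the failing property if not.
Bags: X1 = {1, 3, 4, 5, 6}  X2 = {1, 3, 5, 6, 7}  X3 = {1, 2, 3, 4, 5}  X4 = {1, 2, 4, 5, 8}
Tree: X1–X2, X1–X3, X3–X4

Yes; width 4.

Every vertex of G appears in some bag (union = {1, 2, 3, 4, 5, 6, 7, 8}); every edge is covered by a bag; and for each vertex v the set of bags containing v is connected in the bag tree. The decomposition is therefore valid. The largest bag has 5 vertices, so the width is 4.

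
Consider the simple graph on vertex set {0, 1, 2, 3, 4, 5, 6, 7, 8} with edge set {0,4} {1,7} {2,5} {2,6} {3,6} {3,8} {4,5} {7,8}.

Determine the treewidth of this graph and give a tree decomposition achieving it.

Treewidth 1.
Bags: B1 = {1, 7}  B2 = {7, 8}  B3 = {3, 8}  B4 = {3, 6}  B5 = {2, 6}  B6 = {2, 5}  B7 = {4, 5}  B8 = {0, 4}
Tree: B1–B2, B2–B3, B3–B4, B4–B5, B5–B6, B6–B7, B7–B8

Every bag has size at most 2, so the width is 2 − 1 = 1 and tw(G) ≤ 1. Any graph with an edge has treewidth ≥ 1, and G has the edge 1–7. Combining the bounds, tw(G) = 1.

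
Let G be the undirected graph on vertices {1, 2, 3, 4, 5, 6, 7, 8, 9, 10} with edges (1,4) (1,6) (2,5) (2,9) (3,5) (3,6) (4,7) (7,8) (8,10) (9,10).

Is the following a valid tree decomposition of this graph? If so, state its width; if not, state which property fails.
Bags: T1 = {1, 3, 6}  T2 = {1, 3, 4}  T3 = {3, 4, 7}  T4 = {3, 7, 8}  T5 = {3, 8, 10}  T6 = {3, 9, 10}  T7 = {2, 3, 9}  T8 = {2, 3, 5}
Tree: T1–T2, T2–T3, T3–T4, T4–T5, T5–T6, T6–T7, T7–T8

Yes; width 2.

Vertex coverage: the bags together contain {1, 2, 3, 4, 5, 6, 7, 8, 9, 10}, the full vertex set. Edge coverage: each edge of G has both endpoints in at least one bag. Running intersection: for every vertex, the bags containing it form a connected subtree. All three properties hold, so this is a valid tree decomposition of width max|bag| − 1 = 2, and hence tw(G) ≤ 2.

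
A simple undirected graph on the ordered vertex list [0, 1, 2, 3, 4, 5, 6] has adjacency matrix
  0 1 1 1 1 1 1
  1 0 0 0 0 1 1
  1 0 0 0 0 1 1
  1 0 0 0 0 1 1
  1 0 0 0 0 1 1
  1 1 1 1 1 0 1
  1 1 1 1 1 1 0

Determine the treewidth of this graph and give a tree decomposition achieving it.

The largest bag has 4 vertices, giving width 3; this decomposition certifies tw(G) ≤ 3. On the other hand G contains the 4-clique {0, 1, 5, 6}. A clique must lie in a single bag of any decomposition, so no decomposition can have width below 3. Therefore the treewidth is 3.

Treewidth 3.
One optimal decomposition is:
Bags: B1 = {0, 4, 5, 6}  B2 = {0, 3, 5, 6}  B3 = {0, 2, 5, 6}  B4 = {0, 1, 5, 6}
Tree: B1–B2, B1–B3, B3–B4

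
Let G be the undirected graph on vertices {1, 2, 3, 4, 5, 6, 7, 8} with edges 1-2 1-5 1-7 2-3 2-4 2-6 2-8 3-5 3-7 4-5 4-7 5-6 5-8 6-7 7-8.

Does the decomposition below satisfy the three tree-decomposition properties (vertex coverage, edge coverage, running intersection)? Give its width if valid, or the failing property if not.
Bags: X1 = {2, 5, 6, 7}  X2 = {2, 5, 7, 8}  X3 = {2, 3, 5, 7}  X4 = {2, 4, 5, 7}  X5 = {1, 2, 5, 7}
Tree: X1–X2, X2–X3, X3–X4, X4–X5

Yes; width 3.

Every vertex of G appears in some bag (union = {1, 2, 3, 4, 5, 6, 7, 8}); every edge is covered by a bag; and for each vertex v the set of bags containing v is connected in the bag tree. The decomposition is therefore valid. The largest bag has 4 vertices, so the width is 3.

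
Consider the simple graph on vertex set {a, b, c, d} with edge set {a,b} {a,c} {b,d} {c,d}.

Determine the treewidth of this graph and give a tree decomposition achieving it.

Every bag has size at most 3, so the width is 3 − 1 = 2 and tw(G) ≤ 2. For the lower bound, G contains the cycle b–a–c–d–b, so G is not a forest; only forests have treewidth ≤ 1, hence tw(G) ≥ 2. The upper and lower bounds meet at 2, so that is the treewidth.

Treewidth 2.
Bags: B1 = {a, b, c}  B2 = {b, c, d}
Tree: B1–B2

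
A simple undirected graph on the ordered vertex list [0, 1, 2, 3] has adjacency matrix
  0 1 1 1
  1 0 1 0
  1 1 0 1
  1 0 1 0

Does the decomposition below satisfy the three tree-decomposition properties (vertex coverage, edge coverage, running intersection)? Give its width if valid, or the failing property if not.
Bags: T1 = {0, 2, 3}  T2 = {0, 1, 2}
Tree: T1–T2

Every vertex of G appears in some bag (union = {0, 1, 2, 3}); every edge is covered by a bag; and for each vertex v the set of bags containing v is connected in the bag tree. The decomposition is therefore valid. The largest bag has 3 vertices, so the width is 2.

Yes; width 2.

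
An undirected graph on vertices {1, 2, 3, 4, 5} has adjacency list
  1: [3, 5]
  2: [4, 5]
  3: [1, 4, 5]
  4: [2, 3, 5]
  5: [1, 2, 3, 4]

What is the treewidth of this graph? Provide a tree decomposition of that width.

Treewidth 2.
Bags: B1 = {2, 4, 5}  B2 = {3, 4, 5}  B3 = {1, 3, 5}
Tree: B1–B2, B2–B3

Every bag has size at most 3, so the width is 3 − 1 = 2 and tw(G) ≤ 2. Conversely, {2, 4, 5} is a clique of size 3, and the vertices of any clique must share a bag in every tree decomposition; so some bag has ≥ 3 vertices and tw(G) ≥ 2. The upper and lower bounds meet at 2, so that is the treewidth.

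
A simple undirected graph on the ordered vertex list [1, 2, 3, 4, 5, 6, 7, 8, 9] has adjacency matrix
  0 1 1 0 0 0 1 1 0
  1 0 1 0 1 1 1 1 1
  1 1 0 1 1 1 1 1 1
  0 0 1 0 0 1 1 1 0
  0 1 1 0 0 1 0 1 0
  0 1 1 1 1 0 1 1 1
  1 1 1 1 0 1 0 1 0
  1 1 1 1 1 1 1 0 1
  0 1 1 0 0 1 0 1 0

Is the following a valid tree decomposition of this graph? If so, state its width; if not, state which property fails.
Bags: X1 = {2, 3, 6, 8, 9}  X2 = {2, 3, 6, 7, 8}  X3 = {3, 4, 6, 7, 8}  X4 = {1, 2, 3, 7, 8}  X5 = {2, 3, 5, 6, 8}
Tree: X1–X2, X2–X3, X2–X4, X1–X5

Checking the three conditions: (i) the bags cover all of {1, 2, 3, 4, 5, 6, 7, 8, 9}; (ii) for each edge, some bag contains both endpoints; (iii) the bags containing any fixed vertex form a subtree. All hold, so the decomposition is valid with width 5 − 1 = 4.

Yes; width 4.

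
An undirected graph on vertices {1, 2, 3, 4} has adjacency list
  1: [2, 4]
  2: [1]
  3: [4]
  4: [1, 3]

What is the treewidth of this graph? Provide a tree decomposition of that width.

Treewidth 1.
Bags: B1 = {1, 4}  B2 = {3, 4}  B3 = {1, 2}
Tree: B1–B2, B1–B3

The largest bag has 2 vertices, giving width 1; this decomposition certifies tw(G) ≤ 1. G has an edge, so its treewidth is at least 1. Combining the bounds, tw(G) = 1.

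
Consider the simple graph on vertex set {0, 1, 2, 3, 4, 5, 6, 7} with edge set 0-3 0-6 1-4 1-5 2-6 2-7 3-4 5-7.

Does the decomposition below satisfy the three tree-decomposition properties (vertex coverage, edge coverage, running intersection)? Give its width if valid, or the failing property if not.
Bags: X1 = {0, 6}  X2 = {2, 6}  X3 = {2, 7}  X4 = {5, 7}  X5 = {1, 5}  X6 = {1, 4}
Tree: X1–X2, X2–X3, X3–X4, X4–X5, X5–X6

No — vertex 3 appears in no bag.

A tree decomposition must satisfy three properties: every vertex lies in some bag; for every edge, both endpoints lie together in some bag; and for every vertex, the bags containing it form a connected subtree. Here vertex 3 appears in no bag, so the decomposition is invalid.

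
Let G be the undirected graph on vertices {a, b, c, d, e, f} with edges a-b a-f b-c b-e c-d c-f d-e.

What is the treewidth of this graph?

2

A width-2 tree decomposition is:
Bags: B1 = {b, d, e}  B2 = {b, c, d}  B3 = {a, b, c}  B4 = {a, c, f}
Tree: B1–B2, B2–B3, B3–B4
Each bag holds 3 vertices, so the decomposition has width 2, which upper-bounds the treewidth. Since e–d–c–b–e is a cycle in G, G is not acyclic. Forests are exactly the graphs of treewidth ≤ 1, so tw(G) ≥ 2. Therefore the treewidth is 2.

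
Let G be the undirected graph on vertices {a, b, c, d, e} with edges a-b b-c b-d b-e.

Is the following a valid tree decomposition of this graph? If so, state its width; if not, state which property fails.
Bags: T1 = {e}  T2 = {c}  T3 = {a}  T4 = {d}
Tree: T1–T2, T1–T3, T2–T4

A tree decomposition must satisfy three properties: every vertex lies in some bag; for every edge, both endpoints lie together in some bag; and for every vertex, the bags containing it form a connected subtree. Here vertex b appears in no bag, so the decomposition is invalid.

No — vertex b appears in no bag.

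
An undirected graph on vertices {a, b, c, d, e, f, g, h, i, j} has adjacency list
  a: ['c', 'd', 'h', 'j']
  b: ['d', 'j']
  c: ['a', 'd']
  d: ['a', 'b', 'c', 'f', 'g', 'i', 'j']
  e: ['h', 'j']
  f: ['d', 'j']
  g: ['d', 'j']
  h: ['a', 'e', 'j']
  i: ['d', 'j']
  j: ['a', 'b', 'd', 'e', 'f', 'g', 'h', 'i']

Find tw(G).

A width-2 tree decomposition is:
Bags: B1 = {a, c, d}  B2 = {a, d, j}  B3 = {d, i, j}  B4 = {b, d, j}  B5 = {d, g, j}  B6 = {a, h, j}  B7 = {e, h, j}  B8 = {d, f, j}
Tree: B1–B2, B2–B3, B3–B4, B3–B5, B2–B6, B6–B7, B2–B8
The largest bag has 3 vertices, giving width 2; this decomposition certifies tw(G) ≤ 2. For the lower bound, the 3 vertices {d, f, j} are pairwise adjacent, and any tree decomposition puts a clique entirely inside one bag — forcing width ≥ 2. The upper and lower bounds meet at 2, so that is the treewidth.

2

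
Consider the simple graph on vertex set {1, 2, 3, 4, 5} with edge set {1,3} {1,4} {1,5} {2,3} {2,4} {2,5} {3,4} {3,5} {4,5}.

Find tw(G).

3

A width-3 tree decomposition is:
Bags: B1 = {1, 3, 4, 5}  B2 = {2, 3, 4, 5}
Tree: B1–B2
Every bag has size at most 4, so the width is 4 − 1 = 3 and tw(G) ≤ 3. Conversely, {1, 3, 4, 5} is a clique of size 4, and the vertices of any clique must share a bag in every tree decomposition; so some bag has ≥ 4 vertices and tw(G) ≥ 3. The upper and lower bounds meet at 3, so that is the treewidth.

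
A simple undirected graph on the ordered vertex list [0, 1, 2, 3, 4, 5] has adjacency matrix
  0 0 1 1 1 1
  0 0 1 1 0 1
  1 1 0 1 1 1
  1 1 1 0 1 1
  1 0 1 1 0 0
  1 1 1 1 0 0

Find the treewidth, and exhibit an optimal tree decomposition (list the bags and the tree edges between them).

Treewidth 3.
One optimal decomposition is:
Bags: B1 = {1, 2, 3, 5}  B2 = {0, 2, 3, 5}  B3 = {0, 2, 3, 4}
Tree: B1–B2, B2–B3

The largest bag has 4 vertices, giving width 3; this decomposition certifies tw(G) ≤ 3. On the other hand G contains the 4-clique {0, 2, 3, 4}. A clique must lie in a single bag of any decomposition, so no decomposition can have width below 3. The upper and lower bounds meet at 3, so that is the treewidth.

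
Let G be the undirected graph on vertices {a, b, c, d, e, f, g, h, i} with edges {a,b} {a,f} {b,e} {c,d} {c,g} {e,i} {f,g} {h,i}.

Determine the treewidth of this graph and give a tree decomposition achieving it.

Treewidth 1.
One such decomposition:
Bags: B1 = {h, i}  B2 = {e, i}  B3 = {b, e}  B4 = {a, b}  B5 = {a, f}  B6 = {f, g}  B7 = {c, g}  B8 = {c, d}
Tree: B1–B2, B2–B3, B3–B4, B4–B5, B5–B6, B6–B7, B7–B8

Every bag has size at most 2, so the width is 2 − 1 = 1 and tw(G) ≤ 1. G has an edge, so its treewidth is at least 1. Combining the bounds, tw(G) = 1.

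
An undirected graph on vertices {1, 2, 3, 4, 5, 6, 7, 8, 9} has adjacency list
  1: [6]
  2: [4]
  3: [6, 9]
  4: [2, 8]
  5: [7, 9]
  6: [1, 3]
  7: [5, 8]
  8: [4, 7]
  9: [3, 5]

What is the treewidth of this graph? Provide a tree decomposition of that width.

Treewidth 1.
One such decomposition:
Bags: B1 = {1, 6}  B2 = {3, 6}  B3 = {3, 9}  B4 = {5, 9}  B5 = {5, 7}  B6 = {7, 8}  B7 = {4, 8}  B8 = {2, 4}
Tree: B1–B2, B2–B3, B3–B4, B4–B5, B5–B6, B6–B7, B7–B8

The largest bag has 2 vertices, giving width 1; this decomposition certifies tw(G) ≤ 1. G has an edge, so its treewidth is at least 1. Combining the bounds, tw(G) = 1.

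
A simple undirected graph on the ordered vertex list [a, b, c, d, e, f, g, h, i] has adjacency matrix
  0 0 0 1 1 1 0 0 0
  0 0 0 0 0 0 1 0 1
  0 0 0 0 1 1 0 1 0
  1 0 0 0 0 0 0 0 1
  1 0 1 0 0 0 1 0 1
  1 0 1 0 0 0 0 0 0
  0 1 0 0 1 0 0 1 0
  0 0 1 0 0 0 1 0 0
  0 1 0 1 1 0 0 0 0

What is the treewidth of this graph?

A width-3 tree decomposition is:
Bags: B1 = {c, f, g, h}  B2 = {c, e, f, g}  B3 = {a, e, f, g}  B4 = {a, b, e, g}  B5 = {a, b, e, i}  B6 = {a, b, d, i}
Tree: B1–B2, B2–B3, B3–B4, B4–B5, B5–B6
Every bag has size at most 4, so the width is 4 − 1 = 3 and tw(G) ≤ 3. For the lower bound: the 4 vertex sets {c,f,h}, {g}, {e}, {a,b,d,i} are disjoint, each induces a connected subgraph, and every pair is joined by at least one edge of G. Contracting each set to a single vertex therefore yields K_{4} as a minor, and since treewidth is minor-monotone, tw(G) ≥ tw(K_{4}) = 3. The upper and lower bounds meet at 3, so that is the treewidth.

3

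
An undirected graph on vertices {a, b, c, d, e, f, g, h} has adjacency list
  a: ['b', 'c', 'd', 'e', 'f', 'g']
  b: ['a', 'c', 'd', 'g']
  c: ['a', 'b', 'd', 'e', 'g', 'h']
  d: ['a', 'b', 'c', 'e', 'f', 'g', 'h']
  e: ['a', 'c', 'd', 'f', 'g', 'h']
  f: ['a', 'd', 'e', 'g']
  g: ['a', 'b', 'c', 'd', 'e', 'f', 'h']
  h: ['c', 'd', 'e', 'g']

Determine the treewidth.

A width-4 tree decomposition is:
Bags: B1 = {a, c, d, e, g}  B2 = {a, d, e, f, g}  B3 = {c, d, e, g, h}  B4 = {a, b, c, d, g}
Tree: B1–B2, B1–B3, B1–B4
Each bag holds 5 vertices, so the decomposition has width 4, which upper-bounds the treewidth. For the lower bound, the 5 vertices {c, d, e, g, h} are pairwise adjacent, and any tree decomposition puts a clique entirely inside one bag — forcing width ≥ 4. Therefore the treewidth is 4.

4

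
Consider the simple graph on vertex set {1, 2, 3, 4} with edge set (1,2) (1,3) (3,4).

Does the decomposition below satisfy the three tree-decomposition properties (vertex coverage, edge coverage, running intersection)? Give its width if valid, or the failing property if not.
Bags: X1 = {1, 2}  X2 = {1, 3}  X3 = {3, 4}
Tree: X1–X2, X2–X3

Every vertex of G appears in some bag (union = {1, 2, 3, 4}); every edge is covered by a bag; and for each vertex v the set of bags containing v is connected in the bag tree. The decomposition is therefore valid. The largest bag has 2 vertices, so the width is 1.

Yes; width 1.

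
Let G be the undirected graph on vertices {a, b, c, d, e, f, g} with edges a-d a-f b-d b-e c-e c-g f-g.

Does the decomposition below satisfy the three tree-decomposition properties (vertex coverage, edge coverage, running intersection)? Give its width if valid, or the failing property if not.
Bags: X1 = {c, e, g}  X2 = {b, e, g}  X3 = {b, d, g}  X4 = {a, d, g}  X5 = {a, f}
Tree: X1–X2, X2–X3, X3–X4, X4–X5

No — edge (g,f) lies in no bag.

A tree decomposition must satisfy three properties: every vertex lies in some bag; for every edge, both endpoints lie together in some bag; and for every vertex, the bags containing it form a connected subtree. Here edge (g,f) lies in no bag, so the decomposition is invalid.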